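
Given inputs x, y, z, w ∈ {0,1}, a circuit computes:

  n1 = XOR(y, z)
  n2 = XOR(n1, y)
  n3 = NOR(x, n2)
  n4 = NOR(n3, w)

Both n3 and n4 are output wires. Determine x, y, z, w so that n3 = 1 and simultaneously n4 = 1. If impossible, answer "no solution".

Across all 16 input combinations, none give both n3 = 1 and n4 = 1.

no solution exists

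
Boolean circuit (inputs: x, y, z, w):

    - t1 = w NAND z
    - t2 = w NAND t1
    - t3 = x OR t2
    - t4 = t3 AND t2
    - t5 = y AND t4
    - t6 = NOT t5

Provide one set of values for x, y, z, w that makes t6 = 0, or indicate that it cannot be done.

t6 = NOT t5 must be 0, so t5 = 1.
Check with x=0, y=1, z=1, w=1:
t1 = w NAND z = 1 NAND 1 = 0
t2 = w NAND t1 = 1 NAND 0 = 1
t3 = x OR t2 = 0 OR 1 = 1
t4 = t3 AND t2 = 1 AND 1 = 1
t5 = y AND t4 = 1 AND 1 = 1
t6 = NOT t5 = NOT 1 = 0
So t6 = 0 as required.

x=0, y=1, z=1, w=1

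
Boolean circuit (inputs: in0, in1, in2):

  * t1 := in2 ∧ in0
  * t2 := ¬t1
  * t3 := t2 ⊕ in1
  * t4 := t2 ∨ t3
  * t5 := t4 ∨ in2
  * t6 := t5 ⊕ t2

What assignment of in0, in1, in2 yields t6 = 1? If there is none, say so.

Check with in0=1, in1=1, in2=1:
t1 = in2 ∧ in0 = 1 ∧ 1 = 1
t2 = ¬t1 = ¬1 = 0
t3 = t2 ⊕ in1 = 0 ⊕ 1 = 1
t4 = t2 ∨ t3 = 0 ∨ 1 = 1
t5 = t4 ∨ in2 = 1 ∨ 1 = 1
t6 = t5 ⊕ t2 = 1 ⊕ 0 = 1
So t6 = 1 as required.

in0=1, in1=1, in2=1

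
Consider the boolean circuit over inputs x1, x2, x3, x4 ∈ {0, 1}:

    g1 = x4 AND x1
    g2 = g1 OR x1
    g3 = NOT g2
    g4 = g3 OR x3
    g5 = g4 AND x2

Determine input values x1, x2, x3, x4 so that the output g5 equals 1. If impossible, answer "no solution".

x1=0 x2=1 x3=0 x4=1

g5 = g4 AND x2 must be 1, so both g4 = 1 and x2 = 1.
Check with x1=0 x2=1 x3=0 x4=1:
g1 = x4 AND x1 = 1 AND 0 = 0
g2 = g1 OR x1 = 0 OR 0 = 0
g3 = NOT g2 = NOT 0 = 1
g4 = g3 OR x3 = 1 OR 0 = 1
g5 = g4 AND x2 = 1 AND 1 = 1
So g5 = 1 as required.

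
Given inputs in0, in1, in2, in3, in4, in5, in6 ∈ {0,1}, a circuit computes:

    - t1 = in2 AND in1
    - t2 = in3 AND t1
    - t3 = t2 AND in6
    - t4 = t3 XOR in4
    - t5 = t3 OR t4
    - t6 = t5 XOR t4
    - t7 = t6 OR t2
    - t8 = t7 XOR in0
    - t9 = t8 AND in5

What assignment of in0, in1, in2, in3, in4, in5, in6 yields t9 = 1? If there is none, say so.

in0=1, in1=0, in2=1, in3=0, in4=0, in5=1, in6=1

Check with in0=1, in1=0, in2=1, in3=0, in4=0, in5=1, in6=1:
t1 = in2 AND in1 = 1 AND 0 = 0
t2 = in3 AND t1 = 0 AND 0 = 0
t3 = t2 AND in6 = 0 AND 1 = 0
t4 = t3 XOR in4 = 0 XOR 0 = 0
t5 = t3 OR t4 = 0 OR 0 = 0
t6 = t5 XOR t4 = 0 XOR 0 = 0
t7 = t6 OR t2 = 0 OR 0 = 0
t8 = t7 XOR in0 = 0 XOR 1 = 1
t9 = t8 AND in5 = 1 AND 1 = 1
So t9 = 1 as required.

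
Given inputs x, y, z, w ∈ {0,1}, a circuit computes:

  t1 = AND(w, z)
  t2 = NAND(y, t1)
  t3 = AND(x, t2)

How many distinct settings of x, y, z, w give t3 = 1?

t3 = AND(x, t2) must be 1, so both x = 1 and t2 = 1.
Enumerating the 16 input combinations, 7 give t3 = 1 and 9 give t3 = 0.

7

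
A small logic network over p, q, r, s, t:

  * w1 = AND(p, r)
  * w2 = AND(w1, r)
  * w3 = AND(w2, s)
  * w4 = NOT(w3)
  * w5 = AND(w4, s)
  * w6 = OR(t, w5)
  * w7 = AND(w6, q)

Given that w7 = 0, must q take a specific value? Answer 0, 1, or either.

either

Both values of q occur among assignments with w7 = 0:
  q=0: p=0, q=0, r=0, s=0, t=0
  q=1: p=0, q=1, r=0, s=0, t=0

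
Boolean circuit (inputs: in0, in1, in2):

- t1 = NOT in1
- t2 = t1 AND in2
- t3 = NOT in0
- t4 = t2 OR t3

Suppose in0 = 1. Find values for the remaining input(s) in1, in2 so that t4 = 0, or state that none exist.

in1=1, in2=0

Check with in0 = 1 and in1=1, in2=0:
t1 = NOT in1 = NOT 1 = 0
t2 = t1 AND in2 = 0 AND 0 = 0
t3 = NOT in0 = NOT 1 = 0
t4 = t2 OR t3 = 0 OR 0 = 0
So t4 = 0.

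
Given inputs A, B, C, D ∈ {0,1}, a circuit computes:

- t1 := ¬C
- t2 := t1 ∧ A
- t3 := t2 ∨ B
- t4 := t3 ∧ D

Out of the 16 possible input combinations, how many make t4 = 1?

5

t4 = t3 ∧ D must be 1, so both t3 = 1 and D = 1.
t3 = t2 ∨ B must be 1, so at least one of t2, B is 1.
Satisfying assignments:
  A=0, B=1, C=0, D=1
  A=0, B=1, C=1, D=1
  A=1, B=0, C=0, D=1
  A=1, B=1, C=0, D=1
  A=1, B=1, C=1, D=1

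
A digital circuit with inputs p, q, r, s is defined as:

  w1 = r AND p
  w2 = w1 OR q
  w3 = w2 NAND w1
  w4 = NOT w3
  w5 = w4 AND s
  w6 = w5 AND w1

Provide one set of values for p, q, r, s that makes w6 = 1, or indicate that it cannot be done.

p=1, q=0, r=1, s=1

w6 = w5 AND w1 must be 1, so both w5 = 1 and w1 = 1.
w5 = w4 AND s must be 1, so both w4 = 1 and s = 1.
w1 = r AND p must be 1, so both r = 1 and p = 1.
Check with p=1, q=0, r=1, s=1:
w1 = r AND p = 1 AND 1 = 1
w2 = w1 OR q = 1 OR 0 = 1
w3 = w2 NAND w1 = 1 NAND 1 = 0
w4 = NOT w3 = NOT 0 = 1
w5 = w4 AND s = 1 AND 1 = 1
w6 = w5 AND w1 = 1 AND 1 = 1
So w6 = 1 as required.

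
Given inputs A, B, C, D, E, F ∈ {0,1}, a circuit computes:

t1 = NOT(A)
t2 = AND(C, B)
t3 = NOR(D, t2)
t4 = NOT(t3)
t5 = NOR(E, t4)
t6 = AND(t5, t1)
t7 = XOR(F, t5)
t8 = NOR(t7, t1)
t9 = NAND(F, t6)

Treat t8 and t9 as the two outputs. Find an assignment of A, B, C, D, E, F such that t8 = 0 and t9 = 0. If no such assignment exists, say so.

A=0, B=0, C=1, D=0, E=0, F=1

Check with A=0, B=0, C=1, D=0, E=0, F=1:
t1 = NOT(A) = NOT 0 = 1
t2 = AND(C, B) = AND(1, 0) = 0
t3 = NOR(D, t2) = NOR(0, 0) = 1
t4 = NOT(t3) = NOT 1 = 0
t5 = NOR(E, t4) = NOR(0, 0) = 1
t6 = AND(t5, t1) = AND(1, 1) = 1
t7 = XOR(F, t5) = XOR(1, 1) = 0
t8 = NOR(t7, t1) = NOR(0, 1) = 0
t9 = NAND(F, t6) = NAND(1, 1) = 0
So t8 = 0 and t9 = 0.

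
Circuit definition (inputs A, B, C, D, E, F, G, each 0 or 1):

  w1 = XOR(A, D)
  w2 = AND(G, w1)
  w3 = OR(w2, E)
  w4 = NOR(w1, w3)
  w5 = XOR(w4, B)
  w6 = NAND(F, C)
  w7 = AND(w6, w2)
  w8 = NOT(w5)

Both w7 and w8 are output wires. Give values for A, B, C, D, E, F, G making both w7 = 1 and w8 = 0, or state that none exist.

Check with A=0, B=1, C=0, D=1, E=0, F=0, G=1:
w1 = XOR(A, D) = XOR(0, 1) = 1
w2 = AND(G, w1) = AND(1, 1) = 1
w3 = OR(w2, E) = OR(1, 0) = 1
w4 = NOR(w1, w3) = NOR(1, 1) = 0
w5 = XOR(w4, B) = XOR(0, 1) = 1
w6 = NAND(F, C) = NAND(0, 0) = 1
w7 = AND(w6, w2) = AND(1, 1) = 1
w8 = NOT(w5) = NOT 1 = 0
So w7 = 1 and w8 = 0.

A=0, B=1, C=0, D=1, E=0, F=0, G=1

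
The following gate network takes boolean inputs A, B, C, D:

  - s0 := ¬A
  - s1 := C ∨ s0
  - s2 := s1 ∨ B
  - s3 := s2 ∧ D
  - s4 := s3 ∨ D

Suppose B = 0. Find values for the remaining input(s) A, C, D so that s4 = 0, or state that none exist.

s4 = s3 ∨ D must be 0, so both s3 = 0 and D = 0.
s3 = s2 ∧ D must be 0, so at least one of s2, D is 0.
Check with B = 0 and A=0, C=1, D=0:
s0 = ¬A = ¬0 = 1
s1 = C ∨ s0 = 1 ∨ 1 = 1
s2 = s1 ∨ B = 1 ∨ 0 = 1
s3 = s2 ∧ D = 1 ∧ 0 = 0
s4 = s3 ∨ D = 0 ∨ 0 = 0
So s4 = 0.

A=0 C=1 D=0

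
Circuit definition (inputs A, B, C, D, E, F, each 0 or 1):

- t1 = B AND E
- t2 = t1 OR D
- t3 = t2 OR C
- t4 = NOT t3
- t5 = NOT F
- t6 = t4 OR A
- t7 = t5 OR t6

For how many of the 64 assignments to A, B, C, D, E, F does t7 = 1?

t7 = t5 OR t6 must be 1, so at least one of t5, t6 is 1.
Enumerating the 64 input combinations, 51 give t7 = 1 and 13 give t7 = 0.

51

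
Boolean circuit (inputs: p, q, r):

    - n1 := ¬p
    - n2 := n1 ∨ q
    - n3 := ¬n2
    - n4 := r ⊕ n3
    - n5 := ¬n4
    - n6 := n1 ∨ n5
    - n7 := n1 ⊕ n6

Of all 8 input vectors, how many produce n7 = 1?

n7 = n1 ⊕ n6 must be 1, so n1 and n6 differ.
Enumerating the 8 input combinations, 2 give n7 = 1 and 6 give n7 = 0.

2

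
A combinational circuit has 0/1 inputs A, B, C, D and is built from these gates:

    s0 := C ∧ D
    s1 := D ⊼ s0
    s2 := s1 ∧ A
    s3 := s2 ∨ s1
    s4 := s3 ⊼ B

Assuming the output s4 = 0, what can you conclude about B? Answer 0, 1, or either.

s4 = s3 ⊼ B must be 0, so both s3 = 1 and B = 1.
s3 = s2 ∨ s1 must be 1, so at least one of s2, s1 is 1.
Every assignment with s4 = 0 has B = 1; there are 6 such assignment(s).

1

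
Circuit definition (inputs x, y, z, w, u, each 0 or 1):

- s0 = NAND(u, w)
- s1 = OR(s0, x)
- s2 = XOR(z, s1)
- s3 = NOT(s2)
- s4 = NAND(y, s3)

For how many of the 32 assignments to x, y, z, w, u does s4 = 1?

s4 = NAND(y, s3) must be 1, so at least one of y, s3 is 0.
Enumerating the 32 input combinations, 24 give s4 = 1 and 8 give s4 = 0.

24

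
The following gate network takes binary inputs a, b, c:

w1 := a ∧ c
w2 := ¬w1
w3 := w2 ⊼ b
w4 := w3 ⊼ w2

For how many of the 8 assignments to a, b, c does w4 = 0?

w4 = w3 ⊼ w2 must be 0, so both w3 = 1 and w2 = 1.
w3 = w2 ⊼ b must be 1, so at least one of w2, b is 0.
w2 = ¬w1 must be 1, so w1 = 0.
Satisfying assignments:
  a=0, b=0, c=0
  a=0, b=0, c=1
  a=1, b=0, c=0

3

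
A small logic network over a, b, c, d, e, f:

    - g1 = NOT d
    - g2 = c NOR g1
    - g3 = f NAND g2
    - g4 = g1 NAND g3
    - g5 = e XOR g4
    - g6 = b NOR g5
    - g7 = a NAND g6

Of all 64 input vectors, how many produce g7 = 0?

g7 = a NAND g6 must be 0, so both a = 1 and g6 = 1.
Enumerating the 64 input combinations, 8 give g7 = 0 and 56 give g7 = 1.

8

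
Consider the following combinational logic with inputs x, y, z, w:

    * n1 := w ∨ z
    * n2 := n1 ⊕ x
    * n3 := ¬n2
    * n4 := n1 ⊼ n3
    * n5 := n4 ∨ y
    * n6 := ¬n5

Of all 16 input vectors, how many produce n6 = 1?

3

n6 = ¬n5 must be 1, so n5 = 0.
Satisfying assignments:
  x=1, y=0, z=0, w=1
  x=1, y=0, z=1, w=0
  x=1, y=0, z=1, w=1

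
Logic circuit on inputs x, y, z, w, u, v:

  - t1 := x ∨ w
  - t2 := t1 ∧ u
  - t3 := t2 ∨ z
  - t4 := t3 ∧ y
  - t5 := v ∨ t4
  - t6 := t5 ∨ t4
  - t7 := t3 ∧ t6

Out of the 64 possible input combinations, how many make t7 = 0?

t7 = t3 ∧ t6 must be 0, so at least one of t3, t6 is 0.
Enumerating the 64 input combinations, 31 give t7 = 0 and 33 give t7 = 1.

31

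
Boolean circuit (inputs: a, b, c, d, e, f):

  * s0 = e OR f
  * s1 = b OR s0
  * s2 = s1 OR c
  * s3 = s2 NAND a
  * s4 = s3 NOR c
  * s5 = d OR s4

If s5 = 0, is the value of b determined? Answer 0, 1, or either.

either

Both values of b occur among assignments with s5 = 0:
  b=0: a=0, b=0, c=0, d=0, e=0, f=0
  b=1: a=0, b=1, c=0, d=0, e=0, f=0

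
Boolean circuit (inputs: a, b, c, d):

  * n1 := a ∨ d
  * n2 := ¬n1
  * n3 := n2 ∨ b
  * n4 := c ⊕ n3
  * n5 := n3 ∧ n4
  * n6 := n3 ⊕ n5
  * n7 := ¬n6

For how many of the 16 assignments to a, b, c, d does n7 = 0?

5

n7 = ¬n6 must be 0, so n6 = 1.
Satisfying assignments:
  a=0, b=0, c=1, d=0
  a=0, b=1, c=1, d=0
  a=0, b=1, c=1, d=1
  a=1, b=1, c=1, d=0
  a=1, b=1, c=1, d=1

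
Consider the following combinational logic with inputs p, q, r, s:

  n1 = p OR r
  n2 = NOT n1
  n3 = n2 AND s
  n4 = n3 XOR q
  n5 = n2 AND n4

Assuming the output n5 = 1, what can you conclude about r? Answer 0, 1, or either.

n5 = n2 AND n4 must be 1, so both n2 = 1 and n4 = 1.
n2 = NOT n1 must be 1, so n1 = 0.
Every assignment with n5 = 1 has r = 0; there are 2 such assignment(s).
  p=0, q=0, r=0, s=1
  p=0, q=1, r=0, s=0

0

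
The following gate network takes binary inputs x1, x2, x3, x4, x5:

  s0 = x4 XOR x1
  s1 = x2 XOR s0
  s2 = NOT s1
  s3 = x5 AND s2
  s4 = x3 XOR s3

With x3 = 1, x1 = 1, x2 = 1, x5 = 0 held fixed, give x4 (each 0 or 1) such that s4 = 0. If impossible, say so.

no solution exists

With x3 = 1, x1 = 1, x2 = 1, x5 = 0 fixed, none of the 2 settings of x4 give s4 = 0.
For example, with x4=1:
s0 = x4 XOR x1 = 1 XOR 1 = 0
s1 = x2 XOR s0 = 1 XOR 0 = 1
s2 = NOT s1 = NOT 1 = 0
s3 = x5 AND s2 = 0 AND 0 = 0
s4 = x3 XOR s3 = 1 XOR 0 = 1
giving s4 = 1 ≠ 0.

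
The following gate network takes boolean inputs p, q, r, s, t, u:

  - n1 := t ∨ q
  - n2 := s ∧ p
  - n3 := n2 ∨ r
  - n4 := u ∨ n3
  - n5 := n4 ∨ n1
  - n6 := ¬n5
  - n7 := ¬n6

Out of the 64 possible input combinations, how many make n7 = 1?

n7 = ¬n6 must be 1, so n6 = 0.
n6 = ¬n5 must be 0, so n5 = 1.
n5 = n4 ∨ n1 must be 1, so at least one of n4, n1 is 1.
Enumerating the 64 input combinations, 61 give n7 = 1 and 3 give n7 = 0.

61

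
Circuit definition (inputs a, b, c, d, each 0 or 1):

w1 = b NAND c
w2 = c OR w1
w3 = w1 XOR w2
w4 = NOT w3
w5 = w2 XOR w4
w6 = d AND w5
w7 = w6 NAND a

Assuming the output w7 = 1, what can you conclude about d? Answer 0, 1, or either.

Both values of d occur among assignments with w7 = 1:
  d=0: a=0, b=0, c=0, d=0
  d=1: a=0, b=0, c=0, d=1

either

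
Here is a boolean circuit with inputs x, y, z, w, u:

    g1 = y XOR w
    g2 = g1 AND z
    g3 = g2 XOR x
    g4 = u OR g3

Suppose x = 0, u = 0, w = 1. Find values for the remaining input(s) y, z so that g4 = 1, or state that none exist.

Check with x = 0, u = 0, w = 1 and y=0, z=1:
g1 = y XOR w = 0 XOR 1 = 1
g2 = g1 AND z = 1 AND 1 = 1
g3 = g2 XOR x = 1 XOR 0 = 1
g4 = u OR g3 = 0 OR 1 = 1
So g4 = 1.

y=0, z=1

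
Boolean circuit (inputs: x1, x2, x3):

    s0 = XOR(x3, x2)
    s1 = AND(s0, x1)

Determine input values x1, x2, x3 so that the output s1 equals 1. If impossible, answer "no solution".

Check with x1=1 x2=1 x3=0:
s0 = XOR(x3, x2) = XOR(0, 1) = 1
s1 = AND(s0, x1) = AND(1, 1) = 1
So s1 = 1 as required.

x1=1 x2=1 x3=0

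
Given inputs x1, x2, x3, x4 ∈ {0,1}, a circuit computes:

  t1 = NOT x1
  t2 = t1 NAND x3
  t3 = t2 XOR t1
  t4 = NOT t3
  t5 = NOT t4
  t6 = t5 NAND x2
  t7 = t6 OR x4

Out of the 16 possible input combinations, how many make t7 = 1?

13

t7 = t6 OR x4 must be 1, so at least one of t6, x4 is 1.
Enumerating the 16 input combinations, 13 give t7 = 1 and 3 give t7 = 0.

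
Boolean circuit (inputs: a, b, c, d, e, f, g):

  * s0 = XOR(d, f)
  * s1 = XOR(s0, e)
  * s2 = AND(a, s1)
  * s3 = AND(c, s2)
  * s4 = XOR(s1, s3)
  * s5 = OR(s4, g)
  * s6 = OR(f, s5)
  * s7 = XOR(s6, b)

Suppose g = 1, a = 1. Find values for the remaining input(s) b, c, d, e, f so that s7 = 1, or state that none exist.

Check with g = 1, a = 1 and b=0, c=1, d=0, e=1, f=0:
s0 = XOR(d, f) = XOR(0, 0) = 0
s1 = XOR(s0, e) = XOR(0, 1) = 1
s2 = AND(a, s1) = AND(1, 1) = 1
s3 = AND(c, s2) = AND(1, 1) = 1
s4 = XOR(s1, s3) = XOR(1, 1) = 0
s5 = OR(s4, g) = OR(0, 1) = 1
s6 = OR(f, s5) = OR(0, 1) = 1
s7 = XOR(s6, b) = XOR(1, 0) = 1
So s7 = 1.

b=0 c=1 d=0 e=1 f=0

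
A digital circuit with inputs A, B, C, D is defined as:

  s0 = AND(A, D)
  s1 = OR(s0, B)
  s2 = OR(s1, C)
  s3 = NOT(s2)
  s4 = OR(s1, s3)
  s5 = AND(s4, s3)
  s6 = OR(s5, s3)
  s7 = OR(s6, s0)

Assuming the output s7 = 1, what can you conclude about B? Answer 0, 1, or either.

Both values of B occur among assignments with s7 = 1:
  B=0: A=0, B=0, C=0, D=0
  B=1: A=1, B=1, C=0, D=1

either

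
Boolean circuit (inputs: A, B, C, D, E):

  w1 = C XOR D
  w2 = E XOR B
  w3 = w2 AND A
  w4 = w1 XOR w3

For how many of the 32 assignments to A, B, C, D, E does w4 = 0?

16

w4 = w1 XOR w3 must be 0, so w1 and w3 are equal.
Enumerating the 32 input combinations, 16 give w4 = 0 and 16 give w4 = 1.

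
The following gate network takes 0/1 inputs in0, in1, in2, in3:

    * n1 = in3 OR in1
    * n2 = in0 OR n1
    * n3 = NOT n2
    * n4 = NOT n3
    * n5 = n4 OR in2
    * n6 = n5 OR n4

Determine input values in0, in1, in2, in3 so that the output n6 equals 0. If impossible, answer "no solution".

Check with in0=0, in1=0, in2=0, in3=0:
n1 = in3 OR in1 = 0 OR 0 = 0
n2 = in0 OR n1 = 0 OR 0 = 0
n3 = NOT n2 = NOT 0 = 1
n4 = NOT n3 = NOT 1 = 0
n5 = n4 OR in2 = 0 OR 0 = 0
n6 = n5 OR n4 = 0 OR 0 = 0
So n6 = 0 as required.

in0=0, in1=0, in2=0, in3=0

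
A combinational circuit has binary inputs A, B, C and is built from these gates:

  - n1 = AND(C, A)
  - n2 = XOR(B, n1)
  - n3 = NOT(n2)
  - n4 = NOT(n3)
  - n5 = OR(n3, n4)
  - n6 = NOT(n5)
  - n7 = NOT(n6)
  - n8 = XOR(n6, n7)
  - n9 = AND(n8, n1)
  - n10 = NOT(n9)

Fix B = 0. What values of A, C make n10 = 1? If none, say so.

Check with B = 0 and A=0, C=1:
n1 = AND(C, A) = AND(1, 0) = 0
n2 = XOR(B, n1) = XOR(0, 0) = 0
n3 = NOT(n2) = NOT 0 = 1
n4 = NOT(n3) = NOT 1 = 0
n5 = OR(n3, n4) = OR(1, 0) = 1
n6 = NOT(n5) = NOT 1 = 0
n7 = NOT(n6) = NOT 0 = 1
n8 = XOR(n6, n7) = XOR(0, 1) = 1
n9 = AND(n8, n1) = AND(1, 0) = 0
n10 = NOT(n9) = NOT 0 = 1
So n10 = 1.

A=0, C=1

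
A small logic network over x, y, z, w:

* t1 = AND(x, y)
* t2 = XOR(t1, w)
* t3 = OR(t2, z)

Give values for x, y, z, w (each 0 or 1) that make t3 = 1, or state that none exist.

x=1, y=0, z=1, w=0

t3 = OR(t2, z) must be 1, so at least one of t2, z is 1.
Check with x=1, y=0, z=1, w=0:
t1 = AND(x, y) = AND(1, 0) = 0
t2 = XOR(t1, w) = XOR(0, 0) = 0
t3 = OR(t2, z) = OR(0, 1) = 1
So t3 = 1 as required.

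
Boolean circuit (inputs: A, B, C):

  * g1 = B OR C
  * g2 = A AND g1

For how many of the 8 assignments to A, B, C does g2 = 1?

3

g2 = A AND g1 must be 1, so both A = 1 and g1 = 1.
g1 = B OR C must be 1, so at least one of B, C is 1.
Satisfying assignments:
  A=1, B=0, C=1
  A=1, B=1, C=0
  A=1, B=1, C=1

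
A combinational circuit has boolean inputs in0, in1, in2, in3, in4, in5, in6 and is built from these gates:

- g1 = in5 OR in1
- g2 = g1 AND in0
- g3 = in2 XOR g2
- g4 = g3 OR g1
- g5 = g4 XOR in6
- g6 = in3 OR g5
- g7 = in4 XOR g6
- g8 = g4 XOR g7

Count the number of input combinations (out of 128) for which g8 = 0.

64

g8 = g4 XOR g7 must be 0, so g4 and g7 are equal.
Enumerating the 128 input combinations, 64 give g8 = 0 and 64 give g8 = 1.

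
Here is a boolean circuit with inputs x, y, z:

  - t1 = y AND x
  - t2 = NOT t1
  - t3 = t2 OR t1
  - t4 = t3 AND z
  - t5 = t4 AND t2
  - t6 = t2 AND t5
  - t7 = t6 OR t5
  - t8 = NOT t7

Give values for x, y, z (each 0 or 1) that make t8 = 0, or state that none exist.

Check with x=0, y=1, z=1:
t1 = y AND x = 1 AND 0 = 0
t2 = NOT t1 = NOT 0 = 1
t3 = t2 OR t1 = 1 OR 0 = 1
t4 = t3 AND z = 1 AND 1 = 1
t5 = t4 AND t2 = 1 AND 1 = 1
t6 = t2 AND t5 = 1 AND 1 = 1
t7 = t6 OR t5 = 1 OR 1 = 1
t8 = NOT t7 = NOT 1 = 0
So t8 = 0 as required.

x=0, y=1, z=1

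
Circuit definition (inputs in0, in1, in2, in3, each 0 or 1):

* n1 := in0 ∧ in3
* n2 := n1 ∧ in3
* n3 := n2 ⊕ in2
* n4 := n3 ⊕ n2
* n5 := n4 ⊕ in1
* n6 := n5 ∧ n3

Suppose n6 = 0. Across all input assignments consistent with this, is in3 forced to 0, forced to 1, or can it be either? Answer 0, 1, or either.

either

Both values of in3 occur among assignments with n6 = 0:
  in3=0: in0=0, in1=0, in2=0, in3=0
  in3=1: in0=0, in1=0, in2=0, in3=1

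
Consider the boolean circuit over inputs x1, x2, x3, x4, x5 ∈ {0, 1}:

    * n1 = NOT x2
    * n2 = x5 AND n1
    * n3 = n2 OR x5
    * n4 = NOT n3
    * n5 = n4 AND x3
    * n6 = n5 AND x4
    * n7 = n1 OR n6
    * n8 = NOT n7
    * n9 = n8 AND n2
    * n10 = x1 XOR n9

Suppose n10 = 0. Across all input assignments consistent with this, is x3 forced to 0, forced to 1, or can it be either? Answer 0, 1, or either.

either

Both values of x3 occur among assignments with n10 = 0:
  x3=0: x1=0, x2=0, x3=0, x4=0, x5=0
  x3=1: x1=0, x2=0, x3=1, x4=0, x5=0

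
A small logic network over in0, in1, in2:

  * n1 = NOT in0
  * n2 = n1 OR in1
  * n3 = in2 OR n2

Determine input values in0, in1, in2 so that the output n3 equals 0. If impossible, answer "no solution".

n3 = in2 OR n2 must be 0, so both in2 = 0 and n2 = 0.
n2 = n1 OR in1 must be 0, so both n1 = 0 and in1 = 0.
Check with in0=1, in1=0, in2=0:
n1 = NOT in0 = NOT 1 = 0
n2 = n1 OR in1 = 0 OR 0 = 0
n3 = in2 OR n2 = 0 OR 0 = 0
So n3 = 0 as required.

in0=1, in1=0, in2=0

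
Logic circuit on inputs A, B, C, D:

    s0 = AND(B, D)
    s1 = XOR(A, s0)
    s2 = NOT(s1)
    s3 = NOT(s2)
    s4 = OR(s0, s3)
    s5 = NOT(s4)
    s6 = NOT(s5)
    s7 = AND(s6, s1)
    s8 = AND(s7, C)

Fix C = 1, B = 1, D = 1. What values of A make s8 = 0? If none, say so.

s8 = AND(s7, C) must be 0, so at least one of s7, C is 0.
Check with C = 1, B = 1, D = 1 and A=1:
s0 = AND(B, D) = AND(1, 1) = 1
s1 = XOR(A, s0) = XOR(1, 1) = 0
s2 = NOT(s1) = NOT 0 = 1
s3 = NOT(s2) = NOT 1 = 0
s4 = OR(s0, s3) = OR(1, 0) = 1
s5 = NOT(s4) = NOT 1 = 0
s6 = NOT(s5) = NOT 0 = 1
s7 = AND(s6, s1) = AND(1, 0) = 0
s8 = AND(s7, C) = AND(0, 1) = 0
So s8 = 0.

A=1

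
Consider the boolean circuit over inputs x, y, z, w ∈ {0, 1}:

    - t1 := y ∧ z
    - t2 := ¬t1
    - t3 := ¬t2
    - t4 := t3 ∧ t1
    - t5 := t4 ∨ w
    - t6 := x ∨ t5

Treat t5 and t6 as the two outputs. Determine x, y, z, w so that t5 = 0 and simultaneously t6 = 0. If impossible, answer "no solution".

Check with x=0 y=1 z=0 w=0:
t1 = y ∧ z = 1 ∧ 0 = 0
t2 = ¬t1 = ¬0 = 1
t3 = ¬t2 = ¬1 = 0
t4 = t3 ∧ t1 = 0 ∧ 0 = 0
t5 = t4 ∨ w = 0 ∨ 0 = 0
t6 = x ∨ t5 = 0 ∨ 0 = 0
So t5 = 0 and t6 = 0.

x=0 y=1 z=0 w=0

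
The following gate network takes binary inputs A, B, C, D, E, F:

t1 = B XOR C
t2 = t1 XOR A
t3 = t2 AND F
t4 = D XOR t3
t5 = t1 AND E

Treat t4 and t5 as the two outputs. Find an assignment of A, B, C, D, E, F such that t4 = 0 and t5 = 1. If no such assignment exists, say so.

A=0 B=0 C=1 D=1 E=1 F=1

Check with A=0 B=0 C=1 D=1 E=1 F=1:
t1 = B XOR C = 0 XOR 1 = 1
t2 = t1 XOR A = 1 XOR 0 = 1
t3 = t2 AND F = 1 AND 1 = 1
t4 = D XOR t3 = 1 XOR 1 = 0
t5 = t1 AND E = 1 AND 1 = 1
So t4 = 0 and t5 = 1.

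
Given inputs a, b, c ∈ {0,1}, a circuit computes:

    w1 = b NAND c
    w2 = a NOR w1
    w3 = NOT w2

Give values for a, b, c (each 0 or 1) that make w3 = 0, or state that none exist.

a=0 b=1 c=1

w3 = NOT w2 must be 0, so w2 = 1.
w2 = a NOR w1 must be 1, so both a = 0 and w1 = 0.
w1 = b NAND c must be 0, so both b = 1 and c = 1.
Check with a=0 b=1 c=1:
w1 = b NAND c = 1 NAND 1 = 0
w2 = a NOR w1 = 0 NOR 0 = 1
w3 = NOT w2 = NOT 1 = 0
So w3 = 0 as required.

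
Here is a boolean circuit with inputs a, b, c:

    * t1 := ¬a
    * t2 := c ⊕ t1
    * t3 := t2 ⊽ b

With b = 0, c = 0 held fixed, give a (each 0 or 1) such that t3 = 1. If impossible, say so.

Check with b = 0, c = 0 and a=1:
t1 = ¬a = ¬1 = 0
t2 = c ⊕ t1 = 0 ⊕ 0 = 0
t3 = t2 ⊽ b = 0 ⊽ 0 = 1
So t3 = 1.

a=1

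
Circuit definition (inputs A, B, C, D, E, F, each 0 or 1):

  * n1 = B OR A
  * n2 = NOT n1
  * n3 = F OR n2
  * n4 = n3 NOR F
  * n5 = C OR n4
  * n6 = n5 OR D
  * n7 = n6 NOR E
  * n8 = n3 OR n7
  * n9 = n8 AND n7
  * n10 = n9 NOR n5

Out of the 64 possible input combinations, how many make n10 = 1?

15

n10 = n9 NOR n5 must be 1, so both n9 = 0 and n5 = 0.
n9 = n8 AND n7 must be 0, so at least one of n8, n7 is 0.
n5 = C OR n4 must be 0, so both C = 0 and n4 = 0.
Enumerating the 64 input combinations, 15 give n10 = 1 and 49 give n10 = 0.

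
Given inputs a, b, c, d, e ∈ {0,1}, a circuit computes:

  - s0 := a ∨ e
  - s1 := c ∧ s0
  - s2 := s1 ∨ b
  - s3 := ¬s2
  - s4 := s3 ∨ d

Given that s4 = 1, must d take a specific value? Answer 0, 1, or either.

either

Both values of d occur among assignments with s4 = 1:
  d=0: a=0, b=0, c=0, d=0, e=0
  d=1: a=0, b=0, c=0, d=1, e=0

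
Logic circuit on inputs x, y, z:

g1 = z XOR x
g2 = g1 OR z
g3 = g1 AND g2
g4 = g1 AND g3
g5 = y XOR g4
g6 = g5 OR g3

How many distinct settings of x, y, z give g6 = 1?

6

g6 = g5 OR g3 must be 1, so at least one of g5, g3 is 1.
Enumerating the 8 input combinations, 6 give g6 = 1 and 2 give g6 = 0.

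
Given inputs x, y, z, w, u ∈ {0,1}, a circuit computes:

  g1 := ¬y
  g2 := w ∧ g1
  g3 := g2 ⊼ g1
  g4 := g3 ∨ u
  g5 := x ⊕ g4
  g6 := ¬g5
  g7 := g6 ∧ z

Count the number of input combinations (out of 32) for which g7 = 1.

g7 = g6 ∧ z must be 1, so both g6 = 1 and z = 1.
g6 = ¬g5 must be 1, so g5 = 0.
g5 = x ⊕ g4 must be 0, so x and g4 are equal.
Enumerating the 32 input combinations, 8 give g7 = 1 and 24 give g7 = 0.

8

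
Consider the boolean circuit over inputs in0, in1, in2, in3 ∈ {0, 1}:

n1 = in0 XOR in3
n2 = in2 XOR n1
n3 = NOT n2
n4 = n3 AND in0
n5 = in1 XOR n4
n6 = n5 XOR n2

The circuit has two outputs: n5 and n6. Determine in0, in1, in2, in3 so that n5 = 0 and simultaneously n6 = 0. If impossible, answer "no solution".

in0=1, in1=1, in2=0, in3=1

Check with in0=1, in1=1, in2=0, in3=1:
n1 = in0 XOR in3 = 1 XOR 1 = 0
n2 = in2 XOR n1 = 0 XOR 0 = 0
n3 = NOT n2 = NOT 0 = 1
n4 = n3 AND in0 = 1 AND 1 = 1
n5 = in1 XOR n4 = 1 XOR 1 = 0
n6 = n5 XOR n2 = 0 XOR 0 = 0
So n5 = 0 and n6 = 0.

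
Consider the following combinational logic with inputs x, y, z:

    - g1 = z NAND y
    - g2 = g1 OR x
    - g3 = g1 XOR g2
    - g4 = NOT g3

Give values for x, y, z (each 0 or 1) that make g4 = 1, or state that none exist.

x=0 y=0 z=1

Check with x=0 y=0 z=1:
g1 = z NAND y = 1 NAND 0 = 1
g2 = g1 OR x = 1 OR 0 = 1
g3 = g1 XOR g2 = 1 XOR 1 = 0
g4 = NOT g3 = NOT 0 = 1
So g4 = 1 as required.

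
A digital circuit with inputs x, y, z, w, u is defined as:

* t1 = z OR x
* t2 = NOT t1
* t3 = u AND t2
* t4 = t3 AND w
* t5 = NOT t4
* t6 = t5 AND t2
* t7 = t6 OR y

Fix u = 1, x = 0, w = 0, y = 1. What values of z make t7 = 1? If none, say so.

t7 = t6 OR y must be 1, so at least one of t6, y is 1.
Check with u = 1, x = 0, w = 0, y = 1 and z=0:
t1 = z OR x = 0 OR 0 = 0
t2 = NOT t1 = NOT 0 = 1
t3 = u AND t2 = 1 AND 1 = 1
t4 = t3 AND w = 1 AND 0 = 0
t5 = NOT t4 = NOT 0 = 1
t6 = t5 AND t2 = 1 AND 1 = 1
t7 = t6 OR y = 1 OR 1 = 1
So t7 = 1.

z=0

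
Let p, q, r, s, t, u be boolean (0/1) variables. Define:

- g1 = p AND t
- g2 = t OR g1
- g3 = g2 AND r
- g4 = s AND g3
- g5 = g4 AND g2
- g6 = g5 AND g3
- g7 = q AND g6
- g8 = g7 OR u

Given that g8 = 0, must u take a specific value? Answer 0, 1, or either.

0

g8 = g7 OR u must be 0, so both g7 = 0 and u = 0.
Every assignment with g8 = 0 has u = 0; there are 30 such assignment(s).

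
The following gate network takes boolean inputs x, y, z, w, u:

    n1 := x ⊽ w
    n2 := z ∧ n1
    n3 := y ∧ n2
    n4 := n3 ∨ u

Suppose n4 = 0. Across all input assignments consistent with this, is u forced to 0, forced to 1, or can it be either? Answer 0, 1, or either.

n4 = n3 ∨ u must be 0, so both n3 = 0 and u = 0.
n3 = y ∧ n2 must be 0, so at least one of y, n2 is 0.
Every assignment with n4 = 0 has u = 0; there are 15 such assignment(s).

0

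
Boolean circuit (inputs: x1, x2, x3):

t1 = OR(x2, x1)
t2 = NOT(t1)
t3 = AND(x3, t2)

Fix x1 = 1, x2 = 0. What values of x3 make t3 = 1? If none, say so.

no solution exists

With x1 = 1, x2 = 0 fixed, none of the 2 settings of x3 give t3 = 1.
For example, with x3=0:
t1 = OR(x2, x1) = OR(0, 1) = 1
t2 = NOT(t1) = NOT 1 = 0
t3 = AND(x3, t2) = AND(0, 0) = 0
giving t3 = 0 ≠ 1.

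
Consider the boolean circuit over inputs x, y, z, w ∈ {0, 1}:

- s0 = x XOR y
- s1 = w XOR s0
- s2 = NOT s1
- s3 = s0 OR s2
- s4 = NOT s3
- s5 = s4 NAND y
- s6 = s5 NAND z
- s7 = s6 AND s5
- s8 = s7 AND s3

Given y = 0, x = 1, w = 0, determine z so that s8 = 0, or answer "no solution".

z=1

s8 = s7 AND s3 must be 0, so at least one of s7, s3 is 0.
Check with y = 0, x = 1, w = 0 and z=1:
s0 = x XOR y = 1 XOR 0 = 1
s1 = w XOR s0 = 0 XOR 1 = 1
s2 = NOT s1 = NOT 1 = 0
s3 = s0 OR s2 = 1 OR 0 = 1
s4 = NOT s3 = NOT 1 = 0
s5 = s4 NAND y = 0 NAND 0 = 1
s6 = s5 NAND z = 1 NAND 1 = 0
s7 = s6 AND s5 = 0 AND 1 = 0
s8 = s7 AND s3 = 0 AND 1 = 0
So s8 = 0.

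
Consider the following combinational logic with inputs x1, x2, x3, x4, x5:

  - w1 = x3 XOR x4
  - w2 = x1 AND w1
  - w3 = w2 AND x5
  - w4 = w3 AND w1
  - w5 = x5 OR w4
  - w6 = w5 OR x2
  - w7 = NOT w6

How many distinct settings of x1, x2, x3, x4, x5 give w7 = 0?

w7 = NOT w6 must be 0, so w6 = 1.
Enumerating the 32 input combinations, 24 give w7 = 0 and 8 give w7 = 1.

24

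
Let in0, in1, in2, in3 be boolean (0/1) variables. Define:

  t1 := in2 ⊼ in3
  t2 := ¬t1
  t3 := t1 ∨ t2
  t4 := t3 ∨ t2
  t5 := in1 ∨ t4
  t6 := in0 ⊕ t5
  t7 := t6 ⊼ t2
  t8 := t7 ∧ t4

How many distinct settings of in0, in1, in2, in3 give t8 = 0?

t8 = t7 ∧ t4 must be 0, so at least one of t7, t4 is 0.
Satisfying assignments:
  in0=0, in1=0, in2=1, in3=1
  in0=0, in1=1, in2=1, in3=1

2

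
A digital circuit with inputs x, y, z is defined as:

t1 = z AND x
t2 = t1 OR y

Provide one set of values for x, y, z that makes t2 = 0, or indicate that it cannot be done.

x=0 y=0 z=1

Check with x=0 y=0 z=1:
t1 = z AND x = 1 AND 0 = 0
t2 = t1 OR y = 0 OR 0 = 0
So t2 = 0 as required.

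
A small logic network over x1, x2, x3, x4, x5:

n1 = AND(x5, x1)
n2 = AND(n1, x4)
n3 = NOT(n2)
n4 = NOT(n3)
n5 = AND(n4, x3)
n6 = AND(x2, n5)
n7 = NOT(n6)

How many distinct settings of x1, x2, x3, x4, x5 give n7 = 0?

n7 = NOT(n6) must be 0, so n6 = 1.
Enumerating the 32 input combinations, 1 give n7 = 0 and 31 give n7 = 1.

1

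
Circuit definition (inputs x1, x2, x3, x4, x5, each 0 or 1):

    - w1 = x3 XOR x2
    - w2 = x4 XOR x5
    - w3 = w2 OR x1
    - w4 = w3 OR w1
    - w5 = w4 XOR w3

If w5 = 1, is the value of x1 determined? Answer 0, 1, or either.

w5 = w4 XOR w3 must be 1, so w4 and w3 differ.
Every assignment with w5 = 1 has x1 = 0; there are 4 such assignment(s).
  x1=0, x2=0, x3=1, x4=0, x5=0
  x1=0, x2=0, x3=1, x4=1, x5=1
  x1=0, x2=1, x3=0, x4=0, x5=0
  x1=0, x2=1, x3=0, x4=1, x5=1

0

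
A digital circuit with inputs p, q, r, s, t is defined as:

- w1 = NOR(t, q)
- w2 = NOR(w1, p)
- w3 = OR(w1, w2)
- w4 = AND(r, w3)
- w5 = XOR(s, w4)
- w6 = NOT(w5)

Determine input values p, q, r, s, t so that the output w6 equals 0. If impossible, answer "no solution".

w6 = NOT(w5) must be 0, so w5 = 1.
Check with p=0 q=0 r=1 s=0 t=0:
w1 = NOR(t, q) = NOR(0, 0) = 1
w2 = NOR(w1, p) = NOR(1, 0) = 0
w3 = OR(w1, w2) = OR(1, 0) = 1
w4 = AND(r, w3) = AND(1, 1) = 1
w5 = XOR(s, w4) = XOR(0, 1) = 1
w6 = NOT(w5) = NOT 1 = 0
So w6 = 0 as required.

p=0 q=0 r=1 s=0 t=0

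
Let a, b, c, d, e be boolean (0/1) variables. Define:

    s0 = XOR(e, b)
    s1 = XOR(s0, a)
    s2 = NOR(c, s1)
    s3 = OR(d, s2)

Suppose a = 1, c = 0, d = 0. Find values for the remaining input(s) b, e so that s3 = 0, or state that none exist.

Check with a = 1, c = 0, d = 0 and b=0, e=0:
s0 = XOR(e, b) = XOR(0, 0) = 0
s1 = XOR(s0, a) = XOR(0, 1) = 1
s2 = NOR(c, s1) = NOR(0, 1) = 0
s3 = OR(d, s2) = OR(0, 0) = 0
So s3 = 0.

b=0, e=0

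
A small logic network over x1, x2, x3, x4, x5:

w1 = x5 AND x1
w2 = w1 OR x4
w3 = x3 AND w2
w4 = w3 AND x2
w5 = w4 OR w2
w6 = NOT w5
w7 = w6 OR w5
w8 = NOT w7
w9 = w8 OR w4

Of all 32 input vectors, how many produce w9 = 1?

w9 = w8 OR w4 must be 1, so at least one of w8, w4 is 1.
Satisfying assignments:
  x1=0, x2=1, x3=1, x4=1, x5=0
  x1=0, x2=1, x3=1, x4=1, x5=1
  x1=1, x2=1, x3=1, x4=0, x5=1
  x1=1, x2=1, x3=1, x4=1, x5=0
  x1=1, x2=1, x3=1, x4=1, x5=1

5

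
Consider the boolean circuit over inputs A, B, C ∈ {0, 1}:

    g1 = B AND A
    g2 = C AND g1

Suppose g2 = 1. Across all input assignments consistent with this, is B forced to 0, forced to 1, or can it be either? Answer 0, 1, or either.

1

g2 = C AND g1 must be 1, so both C = 1 and g1 = 1.
g1 = B AND A must be 1, so both B = 1 and A = 1.
Every assignment with g2 = 1 has B = 1; there are 1 such assignment(s).
  A=1, B=1, C=1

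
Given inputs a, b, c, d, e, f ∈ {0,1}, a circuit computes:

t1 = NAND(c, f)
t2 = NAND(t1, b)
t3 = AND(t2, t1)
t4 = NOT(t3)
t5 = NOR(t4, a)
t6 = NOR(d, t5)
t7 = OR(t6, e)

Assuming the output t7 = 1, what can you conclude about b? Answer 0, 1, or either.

Both values of b occur among assignments with t7 = 1:
  b=0: a=0, b=0, c=0, d=0, e=1, f=0
  b=1: a=0, b=1, c=0, d=0, e=0, f=0

either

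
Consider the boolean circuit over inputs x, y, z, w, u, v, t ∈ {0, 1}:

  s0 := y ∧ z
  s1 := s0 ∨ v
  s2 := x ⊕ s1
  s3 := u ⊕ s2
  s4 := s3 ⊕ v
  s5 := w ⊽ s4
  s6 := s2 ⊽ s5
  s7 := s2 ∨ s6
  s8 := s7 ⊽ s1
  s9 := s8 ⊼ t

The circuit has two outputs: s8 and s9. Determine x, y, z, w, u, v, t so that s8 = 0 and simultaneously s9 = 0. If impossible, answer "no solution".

Across all 128 input combinations, none give both s8 = 0 and s9 = 0.

no solution exists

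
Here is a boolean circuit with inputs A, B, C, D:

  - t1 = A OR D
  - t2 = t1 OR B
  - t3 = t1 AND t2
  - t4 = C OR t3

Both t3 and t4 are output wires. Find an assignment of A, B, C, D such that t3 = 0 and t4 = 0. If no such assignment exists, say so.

Check with A=0, B=1, C=0, D=0:
t1 = A OR D = 0 OR 0 = 0
t2 = t1 OR B = 0 OR 1 = 1
t3 = t1 AND t2 = 0 AND 1 = 0
t4 = C OR t3 = 0 OR 0 = 0
So t3 = 0 and t4 = 0.

A=0, B=1, C=0, D=0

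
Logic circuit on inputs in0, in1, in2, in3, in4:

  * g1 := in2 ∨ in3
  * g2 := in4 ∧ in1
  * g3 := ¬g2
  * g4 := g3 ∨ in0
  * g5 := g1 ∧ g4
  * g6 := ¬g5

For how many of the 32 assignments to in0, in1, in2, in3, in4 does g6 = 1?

11

g6 = ¬g5 must be 1, so g5 = 0.
Enumerating the 32 input combinations, 11 give g6 = 1 and 21 give g6 = 0.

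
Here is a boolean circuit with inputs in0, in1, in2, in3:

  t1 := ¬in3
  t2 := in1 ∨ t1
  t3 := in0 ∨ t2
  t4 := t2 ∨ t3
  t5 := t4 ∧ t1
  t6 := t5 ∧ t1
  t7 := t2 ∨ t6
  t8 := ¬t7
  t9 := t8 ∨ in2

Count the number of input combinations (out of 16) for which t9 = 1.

10

t9 = t8 ∨ in2 must be 1, so at least one of t8, in2 is 1.
Enumerating the 16 input combinations, 10 give t9 = 1 and 6 give t9 = 0.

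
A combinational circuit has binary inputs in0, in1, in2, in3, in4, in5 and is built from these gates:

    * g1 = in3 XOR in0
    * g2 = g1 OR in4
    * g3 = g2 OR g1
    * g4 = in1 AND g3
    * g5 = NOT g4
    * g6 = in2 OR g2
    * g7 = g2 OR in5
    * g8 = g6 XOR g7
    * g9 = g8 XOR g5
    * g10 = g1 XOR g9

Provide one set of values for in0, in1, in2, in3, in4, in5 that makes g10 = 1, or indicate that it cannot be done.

in0=0, in1=1, in2=0, in3=1, in4=1, in5=1

g10 = g1 XOR g9 must be 1, so g1 and g9 differ.
Check with in0=0, in1=1, in2=0, in3=1, in4=1, in5=1:
g1 = in3 XOR in0 = 1 XOR 0 = 1
g2 = g1 OR in4 = 1 OR 1 = 1
g3 = g2 OR g1 = 1 OR 1 = 1
g4 = in1 AND g3 = 1 AND 1 = 1
g5 = NOT g4 = NOT 1 = 0
g6 = in2 OR g2 = 0 OR 1 = 1
g7 = g2 OR in5 = 1 OR 1 = 1
g8 = g6 XOR g7 = 1 XOR 1 = 0
g9 = g8 XOR g5 = 0 XOR 0 = 0
g10 = g1 XOR g9 = 1 XOR 0 = 1
So g10 = 1 as required.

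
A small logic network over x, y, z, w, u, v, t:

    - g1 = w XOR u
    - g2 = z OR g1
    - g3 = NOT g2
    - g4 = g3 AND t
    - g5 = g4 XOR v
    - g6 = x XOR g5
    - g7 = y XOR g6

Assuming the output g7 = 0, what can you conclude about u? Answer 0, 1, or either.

Both values of u occur among assignments with g7 = 0:
  u=0: x=0, y=0, z=0, w=0, u=0, v=0, t=0
  u=1: x=0, y=0, z=0, w=0, u=1, v=0, t=0

either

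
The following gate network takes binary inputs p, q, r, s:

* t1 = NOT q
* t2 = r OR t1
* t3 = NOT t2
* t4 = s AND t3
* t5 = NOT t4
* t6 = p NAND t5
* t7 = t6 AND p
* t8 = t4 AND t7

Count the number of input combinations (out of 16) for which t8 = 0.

15

t8 = t4 AND t7 must be 0, so at least one of t4, t7 is 0.
Enumerating the 16 input combinations, 15 give t8 = 0 and 1 give t8 = 1.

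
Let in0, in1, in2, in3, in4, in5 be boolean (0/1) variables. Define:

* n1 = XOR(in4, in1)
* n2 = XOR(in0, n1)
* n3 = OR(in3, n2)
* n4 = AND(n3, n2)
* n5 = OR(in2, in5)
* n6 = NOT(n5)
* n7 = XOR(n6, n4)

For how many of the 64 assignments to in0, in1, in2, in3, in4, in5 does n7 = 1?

n7 = XOR(n6, n4) must be 1, so n6 and n4 differ.
Enumerating the 64 input combinations, 32 give n7 = 1 and 32 give n7 = 0.

32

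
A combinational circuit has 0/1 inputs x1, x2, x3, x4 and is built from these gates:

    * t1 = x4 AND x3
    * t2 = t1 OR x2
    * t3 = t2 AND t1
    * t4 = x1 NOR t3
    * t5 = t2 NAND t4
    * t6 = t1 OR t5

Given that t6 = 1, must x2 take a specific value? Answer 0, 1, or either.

Both values of x2 occur among assignments with t6 = 1:
  x2=0: x1=0, x2=0, x3=0, x4=0
  x2=1: x1=0, x2=1, x3=1, x4=1

either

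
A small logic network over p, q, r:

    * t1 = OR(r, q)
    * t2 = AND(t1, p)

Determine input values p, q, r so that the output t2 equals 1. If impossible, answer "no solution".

p=1, q=1, r=0

t2 = AND(t1, p) must be 1, so both t1 = 1 and p = 1.
t1 = OR(r, q) must be 1, so at least one of r, q is 1.
Check with p=1, q=1, r=0:
t1 = OR(r, q) = OR(0, 1) = 1
t2 = AND(t1, p) = AND(1, 1) = 1
So t2 = 1 as required.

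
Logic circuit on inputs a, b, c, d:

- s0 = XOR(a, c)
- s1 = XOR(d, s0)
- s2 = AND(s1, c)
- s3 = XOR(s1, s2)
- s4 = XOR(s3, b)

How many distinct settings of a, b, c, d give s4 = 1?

s4 = XOR(s3, b) must be 1, so s3 and b differ.
Enumerating the 16 input combinations, 8 give s4 = 1 and 8 give s4 = 0.

8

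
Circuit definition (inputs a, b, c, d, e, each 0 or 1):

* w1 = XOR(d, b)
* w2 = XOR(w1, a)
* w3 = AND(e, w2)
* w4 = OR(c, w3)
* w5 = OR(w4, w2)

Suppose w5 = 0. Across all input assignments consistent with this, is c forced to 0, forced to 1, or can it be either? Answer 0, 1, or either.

0

w5 = OR(w4, w2) must be 0, so both w4 = 0 and w2 = 0.
w4 = OR(c, w3) must be 0, so both c = 0 and w3 = 0.
Every assignment with w5 = 0 has c = 0; there are 8 such assignment(s).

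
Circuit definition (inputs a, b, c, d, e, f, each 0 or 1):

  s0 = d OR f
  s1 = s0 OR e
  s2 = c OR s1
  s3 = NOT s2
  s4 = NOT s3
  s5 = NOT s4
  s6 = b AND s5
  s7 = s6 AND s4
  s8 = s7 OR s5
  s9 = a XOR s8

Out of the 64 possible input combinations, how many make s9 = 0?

32

s9 = a XOR s8 must be 0, so a and s8 are equal.
Enumerating the 64 input combinations, 32 give s9 = 0 and 32 give s9 = 1.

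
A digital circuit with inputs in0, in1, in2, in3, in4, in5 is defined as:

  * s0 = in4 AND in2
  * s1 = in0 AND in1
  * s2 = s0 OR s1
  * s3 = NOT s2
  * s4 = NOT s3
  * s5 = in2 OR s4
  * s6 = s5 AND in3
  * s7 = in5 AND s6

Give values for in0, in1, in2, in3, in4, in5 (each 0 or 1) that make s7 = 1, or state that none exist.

s7 = in5 AND s6 must be 1, so both in5 = 1 and s6 = 1.
Check with in0=1 in1=1 in2=1 in3=1 in4=0 in5=1:
s0 = in4 AND in2 = 0 AND 1 = 0
s1 = in0 AND in1 = 1 AND 1 = 1
s2 = s0 OR s1 = 0 OR 1 = 1
s3 = NOT s2 = NOT 1 = 0
s4 = NOT s3 = NOT 0 = 1
s5 = in2 OR s4 = 1 OR 1 = 1
s6 = s5 AND in3 = 1 AND 1 = 1
s7 = in5 AND s6 = 1 AND 1 = 1
So s7 = 1 as required.

in0=1 in1=1 in2=1 in3=1 in4=0 in5=1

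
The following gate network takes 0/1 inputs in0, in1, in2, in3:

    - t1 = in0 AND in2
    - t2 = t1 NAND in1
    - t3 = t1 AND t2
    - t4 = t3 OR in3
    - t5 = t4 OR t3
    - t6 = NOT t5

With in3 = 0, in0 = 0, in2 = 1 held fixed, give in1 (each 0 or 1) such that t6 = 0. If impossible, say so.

no solution exists

With in3 = 0, in0 = 0, in2 = 1 fixed, none of the 2 settings of in1 give t6 = 0.
For example, with in1=1:
t1 = in0 AND in2 = 0 AND 1 = 0
t2 = t1 NAND in1 = 0 NAND 1 = 1
t3 = t1 AND t2 = 0 AND 1 = 0
t4 = t3 OR in3 = 0 OR 0 = 0
t5 = t4 OR t3 = 0 OR 0 = 0
t6 = NOT t5 = NOT 0 = 1
giving t6 = 1 ≠ 0.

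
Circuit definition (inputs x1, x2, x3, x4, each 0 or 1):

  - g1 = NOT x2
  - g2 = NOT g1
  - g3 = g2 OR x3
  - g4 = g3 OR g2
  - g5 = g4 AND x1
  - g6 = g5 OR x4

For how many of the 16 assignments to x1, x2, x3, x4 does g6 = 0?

5

g6 = g5 OR x4 must be 0, so both g5 = 0 and x4 = 0.
g5 = g4 AND x1 must be 0, so at least one of g4, x1 is 0.
Satisfying assignments:
  x1=0, x2=0, x3=0, x4=0
  x1=0, x2=0, x3=1, x4=0
  x1=0, x2=1, x3=0, x4=0
  x1=0, x2=1, x3=1, x4=0
  x1=1, x2=0, x3=0, x4=0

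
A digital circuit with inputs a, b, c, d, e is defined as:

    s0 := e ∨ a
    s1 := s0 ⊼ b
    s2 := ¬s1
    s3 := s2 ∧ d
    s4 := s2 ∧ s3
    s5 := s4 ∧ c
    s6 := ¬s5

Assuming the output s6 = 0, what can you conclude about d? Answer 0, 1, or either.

s6 = ¬s5 must be 0, so s5 = 1.
s5 = s4 ∧ c must be 1, so both s4 = 1 and c = 1.
s4 = s2 ∧ s3 must be 1, so both s2 = 1 and s3 = 1.
Every assignment with s6 = 0 has d = 1; there are 3 such assignment(s).
  a=0, b=1, c=1, d=1, e=1
  a=1, b=1, c=1, d=1, e=0
  a=1, b=1, c=1, d=1, e=1

1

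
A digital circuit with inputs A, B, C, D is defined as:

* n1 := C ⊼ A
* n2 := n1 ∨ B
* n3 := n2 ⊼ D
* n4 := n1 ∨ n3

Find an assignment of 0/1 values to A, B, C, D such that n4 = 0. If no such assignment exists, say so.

A=1 B=1 C=1 D=1

n4 = n1 ∨ n3 must be 0, so both n1 = 0 and n3 = 0.
n1 = C ⊼ A must be 0, so both C = 1 and A = 1.
Check with A=1 B=1 C=1 D=1:
n1 = C ⊼ A = 1 ⊼ 1 = 0
n2 = n1 ∨ B = 0 ∨ 1 = 1
n3 = n2 ⊼ D = 1 ⊼ 1 = 0
n4 = n1 ∨ n3 = 0 ∨ 0 = 0
So n4 = 0 as required.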